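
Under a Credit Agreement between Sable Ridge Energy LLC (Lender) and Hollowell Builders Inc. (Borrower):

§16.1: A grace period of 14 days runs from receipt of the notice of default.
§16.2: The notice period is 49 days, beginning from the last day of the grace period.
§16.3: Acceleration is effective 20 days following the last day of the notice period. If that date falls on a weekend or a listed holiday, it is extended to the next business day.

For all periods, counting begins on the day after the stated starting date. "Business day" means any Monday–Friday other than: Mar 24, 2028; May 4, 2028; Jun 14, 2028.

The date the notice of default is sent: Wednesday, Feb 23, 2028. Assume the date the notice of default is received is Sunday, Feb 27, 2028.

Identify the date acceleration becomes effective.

The last day of the grace period: 14 calendar days after Feb 27, 2028 is Mar 12, 2028.
Adding 49 calendar days to Mar 12, 2028 gives Apr 30, 2028, which is the last day of the notice period.
Adding 20 calendar days to Apr 30, 2028 gives May 20, 2028, which is the date acceleration becomes effective. That falls on a Saturday, so it rolls to the next business day, Monday, May 22, 2028.

May 22, 2028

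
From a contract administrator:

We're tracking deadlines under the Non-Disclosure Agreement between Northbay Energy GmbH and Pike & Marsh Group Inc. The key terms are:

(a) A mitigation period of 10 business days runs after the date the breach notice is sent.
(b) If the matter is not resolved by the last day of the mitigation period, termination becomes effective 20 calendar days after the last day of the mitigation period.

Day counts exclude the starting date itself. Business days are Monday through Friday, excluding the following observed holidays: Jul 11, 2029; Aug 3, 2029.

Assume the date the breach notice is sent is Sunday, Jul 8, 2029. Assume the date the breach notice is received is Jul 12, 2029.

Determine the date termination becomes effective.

From Sunday, Jul 8, 2029, 10 business days (Jul 9, Jul 10, Jul 12, Jul 13, Jul 16, Jul 17, Jul 18, Jul 19, Jul 20, Jul 23, skipping weekends and the listed holiday on Jul 11) brings us to Monday, Jul 23, 2029, which is the last day of the mitigation period.
The date termination becomes effective: Jul 23, 2029 + 20 days = Aug 12, 2029.

Aug 12, 2029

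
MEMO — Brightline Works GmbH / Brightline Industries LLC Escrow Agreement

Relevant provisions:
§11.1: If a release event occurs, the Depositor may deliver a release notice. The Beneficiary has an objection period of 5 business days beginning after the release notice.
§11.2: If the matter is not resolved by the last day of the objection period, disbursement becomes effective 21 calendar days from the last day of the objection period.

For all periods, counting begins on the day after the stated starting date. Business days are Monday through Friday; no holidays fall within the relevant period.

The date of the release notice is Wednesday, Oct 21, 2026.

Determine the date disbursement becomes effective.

Nov 18, 2026

The last day of the objection period: 5 business days after Wednesday, Oct 21, 2026, skipping weekends — Oct 22, Oct 23, Oct 26, Oct 27, Oct 28 — lands on Wednesday, Oct 28, 2026.
The date disbursement becomes effective: 21 calendar days after Oct 28, 2026 is Nov 18, 2026.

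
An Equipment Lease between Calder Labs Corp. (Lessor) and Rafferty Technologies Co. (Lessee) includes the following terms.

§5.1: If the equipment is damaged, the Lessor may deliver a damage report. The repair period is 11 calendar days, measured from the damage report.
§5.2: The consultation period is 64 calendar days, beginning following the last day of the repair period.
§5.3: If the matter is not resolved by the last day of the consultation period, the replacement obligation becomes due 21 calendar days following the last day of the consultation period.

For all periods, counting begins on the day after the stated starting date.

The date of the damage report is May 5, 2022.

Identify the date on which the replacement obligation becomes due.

The last day of the repair period: May 5, 2022 + 11 days = May 16, 2022.
The last day of the consultation period: May 16, 2022 + 64 days = July 19, 2022.
The date on which the replacement obligation becomes due: July 19, 2022 + 21 days = August 9, 2022.

August 9, 2022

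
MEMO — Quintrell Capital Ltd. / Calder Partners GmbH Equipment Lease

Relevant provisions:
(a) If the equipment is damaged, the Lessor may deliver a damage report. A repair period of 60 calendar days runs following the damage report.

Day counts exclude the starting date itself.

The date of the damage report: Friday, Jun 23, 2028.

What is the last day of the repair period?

Aug 22, 2028

Adding 60 calendar days to Jun 23, 2028 gives Aug 22, 2028, which is the last day of the repair period.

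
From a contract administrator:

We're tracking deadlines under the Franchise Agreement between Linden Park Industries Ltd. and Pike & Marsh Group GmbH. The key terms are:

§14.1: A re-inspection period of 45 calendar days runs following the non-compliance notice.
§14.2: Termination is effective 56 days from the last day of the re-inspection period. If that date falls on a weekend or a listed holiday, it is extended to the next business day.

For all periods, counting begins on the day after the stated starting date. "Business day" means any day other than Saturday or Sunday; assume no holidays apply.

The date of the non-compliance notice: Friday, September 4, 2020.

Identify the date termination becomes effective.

December 14, 2020

The last day of the re-inspection period: September 4, 2020 + 45 days = October 19, 2020.
The date termination becomes effective: October 19, 2020 + 56 days = December 14, 2020. December 14, 2020 is a Monday, so no roll-forward applies.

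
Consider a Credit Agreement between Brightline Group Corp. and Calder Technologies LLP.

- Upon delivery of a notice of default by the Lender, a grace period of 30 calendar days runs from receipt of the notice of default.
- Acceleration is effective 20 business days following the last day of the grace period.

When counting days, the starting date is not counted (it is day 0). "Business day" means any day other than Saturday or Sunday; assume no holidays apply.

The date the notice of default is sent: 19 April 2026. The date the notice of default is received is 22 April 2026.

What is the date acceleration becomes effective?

19 June 2026

The last day of the grace period: 30 calendar days after 22 April 2026 is 22 May 2026.
From Friday, 22 May 2026, 20 business days (May 25, May 26, May 27, May 28, …, Jun 17, Jun 18, Jun 19, skipping weekends) brings us to Friday, 19 June 2026, which is the date acceleration becomes effective.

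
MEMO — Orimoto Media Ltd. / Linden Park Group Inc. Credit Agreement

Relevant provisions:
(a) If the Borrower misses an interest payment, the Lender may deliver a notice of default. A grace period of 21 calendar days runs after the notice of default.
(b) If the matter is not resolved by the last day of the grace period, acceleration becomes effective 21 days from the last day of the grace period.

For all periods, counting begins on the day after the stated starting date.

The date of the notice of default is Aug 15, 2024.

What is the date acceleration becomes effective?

Sep 26, 2024

The last day of the grace period: 21 calendar days after Aug 15, 2024 is Sep 5, 2024.
The date acceleration becomes effective: 21 calendar days after Sep 5, 2024 is Sep 26, 2024.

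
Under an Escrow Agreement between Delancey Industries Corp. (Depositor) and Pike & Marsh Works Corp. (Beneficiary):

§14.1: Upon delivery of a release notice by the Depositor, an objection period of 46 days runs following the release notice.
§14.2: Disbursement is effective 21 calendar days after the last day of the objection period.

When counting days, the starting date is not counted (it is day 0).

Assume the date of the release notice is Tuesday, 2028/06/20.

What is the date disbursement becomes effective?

2028/08/26

The last day of the objection period: 2028/06/20 + 46 days = 2028/08/05.
The date disbursement becomes effective: 2028/08/05 + 21 days = 2028/08/26.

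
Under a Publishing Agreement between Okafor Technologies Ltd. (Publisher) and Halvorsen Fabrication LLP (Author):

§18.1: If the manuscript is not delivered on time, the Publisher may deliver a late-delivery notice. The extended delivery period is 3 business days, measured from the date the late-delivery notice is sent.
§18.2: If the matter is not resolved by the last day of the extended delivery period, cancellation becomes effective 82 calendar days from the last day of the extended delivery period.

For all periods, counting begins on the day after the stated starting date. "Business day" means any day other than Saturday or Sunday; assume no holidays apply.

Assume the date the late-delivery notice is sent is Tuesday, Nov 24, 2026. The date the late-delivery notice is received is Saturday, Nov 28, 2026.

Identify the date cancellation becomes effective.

Feb 17, 2027

From Tuesday, Nov 24, 2026, 3 business days (Nov 25, Nov 26, Nov 27, skipping weekends) brings us to Friday, Nov 27, 2026, which is the last day of the extended delivery period.
The date cancellation becomes effective: 82 calendar days after Nov 27, 2026 is Feb 17, 2027.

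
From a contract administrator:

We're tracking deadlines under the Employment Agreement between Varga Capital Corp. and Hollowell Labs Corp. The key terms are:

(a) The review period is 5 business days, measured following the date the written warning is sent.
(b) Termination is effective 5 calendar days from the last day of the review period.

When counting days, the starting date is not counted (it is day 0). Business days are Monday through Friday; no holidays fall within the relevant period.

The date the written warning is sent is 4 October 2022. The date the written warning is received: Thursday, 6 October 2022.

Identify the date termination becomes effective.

The last day of the review period: counting 5 business days from Tuesday, 4 October 2022 (Oct 5, Oct 6, Oct 7, Oct 10, Oct 11, skipping weekends) reaches Tuesday, 11 October 2022.
Adding 5 calendar days to 11 October 2022 gives 16 October 2022, which is the date termination becomes effective.

16 October 2022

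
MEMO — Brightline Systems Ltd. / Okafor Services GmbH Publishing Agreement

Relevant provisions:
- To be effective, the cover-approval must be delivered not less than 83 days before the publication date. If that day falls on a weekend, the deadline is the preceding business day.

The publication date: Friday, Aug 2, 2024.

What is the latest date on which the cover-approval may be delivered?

May 10, 2024

Counting back 83 calendar days from Aug 2, 2024 gives May 11, 2024. That is a Saturday, so the deadline moves back to Friday, May 10, 2024.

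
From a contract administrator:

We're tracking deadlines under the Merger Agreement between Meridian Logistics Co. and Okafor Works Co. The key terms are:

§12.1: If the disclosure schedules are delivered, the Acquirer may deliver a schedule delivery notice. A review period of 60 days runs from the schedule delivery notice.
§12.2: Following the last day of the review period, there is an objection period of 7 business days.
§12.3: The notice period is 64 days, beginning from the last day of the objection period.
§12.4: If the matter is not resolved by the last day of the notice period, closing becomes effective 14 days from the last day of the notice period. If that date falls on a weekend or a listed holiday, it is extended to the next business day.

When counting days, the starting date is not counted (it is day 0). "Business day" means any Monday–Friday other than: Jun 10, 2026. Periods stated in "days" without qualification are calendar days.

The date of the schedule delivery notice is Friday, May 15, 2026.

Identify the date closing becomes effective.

Oct 9, 2026

The last day of the review period: May 15, 2026 + 60 days = Jul 14, 2026.
The last day of the objection period: counting 7 business days from Tuesday, Jul 14, 2026 (Jul 15, Jul 16, Jul 17, Jul 20, Jul 21, Jul 22, Jul 23, skipping weekends) reaches Thursday, Jul 23, 2026.
Adding 64 calendar days to Jul 23, 2026 gives Sep 25, 2026, which is the last day of the notice period.
Adding 14 calendar days to Sep 25, 2026 gives Oct 9, 2026, which is the date closing becomes effective. Oct 9, 2026 is a Friday and is not a listed holiday, so no roll-forward applies.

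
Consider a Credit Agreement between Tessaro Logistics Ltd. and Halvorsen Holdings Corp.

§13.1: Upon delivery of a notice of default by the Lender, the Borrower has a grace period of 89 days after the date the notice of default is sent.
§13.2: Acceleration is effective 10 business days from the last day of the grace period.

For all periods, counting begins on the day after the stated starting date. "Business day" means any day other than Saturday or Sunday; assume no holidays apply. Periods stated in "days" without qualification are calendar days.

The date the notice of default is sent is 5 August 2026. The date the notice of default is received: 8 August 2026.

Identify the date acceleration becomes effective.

16 November 2026

The last day of the grace period: 5 August 2026 + 89 days = 2 November 2026.
The date acceleration becomes effective: counting 10 business days from Monday, 2 November 2026 (Nov 3, Nov 4, Nov 5, Nov 6, Nov 9, Nov 10, Nov 11, Nov 12, Nov 13, Nov 16, skipping weekends) reaches Monday, 16 November 2026.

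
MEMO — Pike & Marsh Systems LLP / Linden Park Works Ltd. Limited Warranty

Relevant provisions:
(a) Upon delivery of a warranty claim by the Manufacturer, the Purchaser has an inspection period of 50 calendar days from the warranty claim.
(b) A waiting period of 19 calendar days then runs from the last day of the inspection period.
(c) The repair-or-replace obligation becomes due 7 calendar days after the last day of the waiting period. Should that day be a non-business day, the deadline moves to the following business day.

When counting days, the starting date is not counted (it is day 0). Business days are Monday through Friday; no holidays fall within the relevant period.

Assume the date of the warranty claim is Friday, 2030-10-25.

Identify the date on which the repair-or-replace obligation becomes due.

2031-01-09

The last day of the inspection period: 50 calendar days after 2030-10-25 is 2030-12-14.
The last day of the waiting period: 2030-12-14 + 19 days = 2031-01-02.
The date on which the repair-or-replace obligation becomes due: 7 calendar days after 2031-01-02 is 2031-01-09. 2031-01-09 is a Thursday, so no roll-forward applies.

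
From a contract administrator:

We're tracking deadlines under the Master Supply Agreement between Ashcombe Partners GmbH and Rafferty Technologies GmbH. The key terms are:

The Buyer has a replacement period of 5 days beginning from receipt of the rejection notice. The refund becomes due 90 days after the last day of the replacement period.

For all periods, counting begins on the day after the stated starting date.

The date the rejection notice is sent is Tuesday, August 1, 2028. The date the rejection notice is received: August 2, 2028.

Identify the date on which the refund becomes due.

The last day of the replacement period: August 2, 2028 + 5 days = August 7, 2028.
Adding 90 calendar days to August 7, 2028 gives November 5, 2028, which is the date on which the refund becomes due.

November 5, 2028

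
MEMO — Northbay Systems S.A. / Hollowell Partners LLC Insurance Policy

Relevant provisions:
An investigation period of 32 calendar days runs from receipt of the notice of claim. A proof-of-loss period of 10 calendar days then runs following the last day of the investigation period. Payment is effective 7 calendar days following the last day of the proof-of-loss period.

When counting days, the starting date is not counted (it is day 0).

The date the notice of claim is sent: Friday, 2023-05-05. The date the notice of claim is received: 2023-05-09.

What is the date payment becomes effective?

2023-06-27

The last day of the investigation period: 2023-05-09 + 32 days = 2023-06-10.
The last day of the proof-of-loss period: 10 calendar days after 2023-06-10 is 2023-06-20.
The date payment becomes effective: 2023-06-20 + 7 days = 2023-06-27.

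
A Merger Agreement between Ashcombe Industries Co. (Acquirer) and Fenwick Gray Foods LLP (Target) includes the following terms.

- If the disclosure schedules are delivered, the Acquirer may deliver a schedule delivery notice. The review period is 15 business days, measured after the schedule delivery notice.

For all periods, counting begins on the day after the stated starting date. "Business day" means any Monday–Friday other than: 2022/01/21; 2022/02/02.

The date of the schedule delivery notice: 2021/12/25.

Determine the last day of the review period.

2022/01/14

The last day of the review period: counting 15 business days from Saturday, 2021/12/25 (Dec 27, Dec 28, Dec 29, Dec 30, …, Jan 12, Jan 13, Jan 14, skipping weekends) reaches Friday, 2022/01/14.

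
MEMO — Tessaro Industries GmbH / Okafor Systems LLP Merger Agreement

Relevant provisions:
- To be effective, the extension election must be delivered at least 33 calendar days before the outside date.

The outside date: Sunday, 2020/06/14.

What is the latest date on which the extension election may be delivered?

2020/05/12

2020/06/14 minus 33 days is 2020/05/12.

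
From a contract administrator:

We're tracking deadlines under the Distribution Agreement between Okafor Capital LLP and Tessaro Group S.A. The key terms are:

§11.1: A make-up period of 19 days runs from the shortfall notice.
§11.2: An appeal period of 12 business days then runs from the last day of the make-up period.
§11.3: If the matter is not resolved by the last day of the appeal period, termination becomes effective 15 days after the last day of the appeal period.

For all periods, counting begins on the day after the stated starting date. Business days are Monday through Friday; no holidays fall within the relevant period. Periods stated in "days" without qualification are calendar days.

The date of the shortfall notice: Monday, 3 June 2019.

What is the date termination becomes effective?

24 July 2019

The last day of the make-up period: 19 calendar days after 3 June 2019 is 22 June 2019.
The last day of the appeal period: 12 business days after Saturday, 22 June 2019, skipping weekends — Jun 24, Jun 25, Jun 26, Jun 27, …, Jul 5, Jul 8, Jul 9 — lands on Tuesday, 9 July 2019.
The date termination becomes effective: 9 July 2019 + 15 days = 24 July 2019.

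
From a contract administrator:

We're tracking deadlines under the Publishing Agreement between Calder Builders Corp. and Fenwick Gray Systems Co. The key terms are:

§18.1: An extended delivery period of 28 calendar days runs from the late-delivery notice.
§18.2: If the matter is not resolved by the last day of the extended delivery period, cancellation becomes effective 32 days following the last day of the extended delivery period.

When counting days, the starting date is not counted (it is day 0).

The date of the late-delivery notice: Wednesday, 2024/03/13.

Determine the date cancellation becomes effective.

2024/05/12

The last day of the extended delivery period: 2024/03/13 + 28 days = 2024/04/10.
Adding 32 calendar days to 2024/04/10 gives 2024/05/12, which is the date cancellation becomes effective.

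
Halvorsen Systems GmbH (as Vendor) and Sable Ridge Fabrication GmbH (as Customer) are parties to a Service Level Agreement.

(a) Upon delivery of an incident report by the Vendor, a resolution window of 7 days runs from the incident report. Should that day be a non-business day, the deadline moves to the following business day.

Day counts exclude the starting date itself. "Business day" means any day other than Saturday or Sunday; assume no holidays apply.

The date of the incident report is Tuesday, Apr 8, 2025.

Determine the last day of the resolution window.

The last day of the resolution window: 7 calendar days after Apr 8, 2025 is Apr 15, 2025. Apr 15, 2025 is a Tuesday, so no roll-forward applies.

Apr 15, 2025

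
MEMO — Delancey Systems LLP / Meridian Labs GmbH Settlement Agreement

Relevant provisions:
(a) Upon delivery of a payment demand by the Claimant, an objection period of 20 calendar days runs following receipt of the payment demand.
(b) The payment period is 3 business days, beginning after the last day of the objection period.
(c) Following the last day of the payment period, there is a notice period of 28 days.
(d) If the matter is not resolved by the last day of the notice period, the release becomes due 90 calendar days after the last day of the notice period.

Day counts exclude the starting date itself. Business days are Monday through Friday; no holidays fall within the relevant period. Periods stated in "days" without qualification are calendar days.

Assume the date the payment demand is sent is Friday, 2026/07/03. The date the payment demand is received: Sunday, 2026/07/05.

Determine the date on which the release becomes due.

The last day of the objection period: 2026/07/05 + 20 days = 2026/07/25.
The last day of the payment period: counting 3 business days from Saturday, 2026/07/25 (Jul 27, Jul 28, Jul 29, skipping weekends) reaches Wednesday, 2026/07/29.
Adding 28 calendar days to 2026/07/29 gives 2026/08/26, which is the last day of the notice period.
The date on which the release becomes due: 90 calendar days after 2026/08/26 is 2026/11/24.

2026/11/24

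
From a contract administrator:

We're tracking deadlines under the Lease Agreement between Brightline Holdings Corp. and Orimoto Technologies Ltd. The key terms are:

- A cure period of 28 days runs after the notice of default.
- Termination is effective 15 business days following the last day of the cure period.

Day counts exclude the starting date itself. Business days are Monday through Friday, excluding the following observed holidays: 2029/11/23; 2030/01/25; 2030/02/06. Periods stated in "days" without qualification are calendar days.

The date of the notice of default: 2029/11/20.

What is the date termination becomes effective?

The last day of the cure period: 2029/11/20 + 28 days = 2029/12/18.
From Tuesday, 2029/12/18, 15 business days (Dec 19, Dec 20, Dec 21, Dec 24, …, Jan 4, Jan 7, Jan 8, skipping weekends) brings us to Tuesday, 2030/01/08, which is the date termination becomes effective.

2030/01/08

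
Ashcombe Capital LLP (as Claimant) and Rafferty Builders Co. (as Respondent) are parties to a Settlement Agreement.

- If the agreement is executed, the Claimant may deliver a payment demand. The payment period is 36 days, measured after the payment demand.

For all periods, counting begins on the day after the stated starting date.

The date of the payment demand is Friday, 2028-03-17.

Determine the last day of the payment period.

Adding 36 calendar days to 2028-03-17 gives 2028-04-22, which is the last day of the payment period.

2028-04-22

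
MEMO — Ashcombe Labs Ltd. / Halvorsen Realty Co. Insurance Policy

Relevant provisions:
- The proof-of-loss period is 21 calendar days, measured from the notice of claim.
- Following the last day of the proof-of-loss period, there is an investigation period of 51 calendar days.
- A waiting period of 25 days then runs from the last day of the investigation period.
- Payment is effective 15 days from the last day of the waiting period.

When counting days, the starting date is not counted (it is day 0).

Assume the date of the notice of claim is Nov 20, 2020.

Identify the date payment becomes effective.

Mar 12, 2021

Adding 21 calendar days to Nov 20, 2020 gives Dec 11, 2020, which is the last day of the proof-of-loss period.
The last day of the investigation period: 51 calendar days after Dec 11, 2020 is Jan 31, 2021.
Adding 25 calendar days to Jan 31, 2021 gives Feb 25, 2021, which is the last day of the waiting period.
The date payment becomes effective: Feb 25, 2021 + 15 days = Mar 12, 2021.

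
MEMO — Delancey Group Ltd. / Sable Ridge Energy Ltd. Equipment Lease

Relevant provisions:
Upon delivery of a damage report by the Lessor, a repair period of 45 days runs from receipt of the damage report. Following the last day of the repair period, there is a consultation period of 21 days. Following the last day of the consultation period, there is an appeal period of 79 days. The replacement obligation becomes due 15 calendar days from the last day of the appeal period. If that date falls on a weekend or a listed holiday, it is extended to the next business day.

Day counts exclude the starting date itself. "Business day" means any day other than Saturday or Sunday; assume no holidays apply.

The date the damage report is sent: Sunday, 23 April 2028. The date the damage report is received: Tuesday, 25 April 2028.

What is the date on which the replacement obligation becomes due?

The last day of the repair period: 25 April 2028 + 45 days = 9 June 2028.
The last day of the consultation period: 21 calendar days after 9 June 2028 is 30 June 2028.
Adding 79 calendar days to 30 June 2028 gives 17 September 2028, which is the last day of the appeal period.
Adding 15 calendar days to 17 September 2028 gives 2 October 2028, which is the date on which the replacement obligation becomes due. 2 October 2028 is a Monday, so no roll-forward applies.

2 October 2028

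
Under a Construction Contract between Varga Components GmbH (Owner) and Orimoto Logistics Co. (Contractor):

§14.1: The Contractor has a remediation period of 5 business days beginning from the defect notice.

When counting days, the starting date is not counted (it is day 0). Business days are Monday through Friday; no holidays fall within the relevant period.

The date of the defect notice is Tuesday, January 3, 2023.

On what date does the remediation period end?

From Tuesday, January 3, 2023, 5 business days (Jan 4, Jan 5, Jan 6, Jan 9, Jan 10, skipping weekends) brings us to Tuesday, January 10, 2023, which is the last day of the remediation period.

January 10, 2023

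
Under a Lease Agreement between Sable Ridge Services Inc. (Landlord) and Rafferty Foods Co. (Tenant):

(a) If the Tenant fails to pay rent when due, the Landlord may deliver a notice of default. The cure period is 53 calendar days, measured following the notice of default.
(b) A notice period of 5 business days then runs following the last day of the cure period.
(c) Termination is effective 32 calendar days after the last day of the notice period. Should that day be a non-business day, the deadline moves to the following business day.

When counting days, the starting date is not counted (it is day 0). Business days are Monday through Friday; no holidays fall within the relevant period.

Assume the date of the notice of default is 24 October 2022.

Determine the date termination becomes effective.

24 January 2023

The last day of the cure period: 24 October 2022 + 53 days = 16 December 2022.
The last day of the notice period: 5 business days after Friday, 16 December 2022, skipping weekends — Dec 19, Dec 20, Dec 21, Dec 22, Dec 23 — lands on Friday, 23 December 2022.
The date termination becomes effective: 23 December 2022 + 32 days = 24 January 2023. 24 January 2023 is a Tuesday, so no roll-forward applies.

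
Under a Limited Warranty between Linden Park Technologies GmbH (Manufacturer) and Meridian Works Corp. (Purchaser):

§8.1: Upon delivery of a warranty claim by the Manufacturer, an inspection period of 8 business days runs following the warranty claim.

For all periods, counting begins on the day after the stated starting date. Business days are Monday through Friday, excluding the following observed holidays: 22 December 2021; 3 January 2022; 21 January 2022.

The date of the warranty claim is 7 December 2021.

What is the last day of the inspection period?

The last day of the inspection period: counting 8 business days from Tuesday, 7 December 2021 (Dec 8, Dec 9, Dec 10, Dec 13, Dec 14, Dec 15, Dec 16, Dec 17, skipping weekends) reaches Friday, 17 December 2021.

17 December 2021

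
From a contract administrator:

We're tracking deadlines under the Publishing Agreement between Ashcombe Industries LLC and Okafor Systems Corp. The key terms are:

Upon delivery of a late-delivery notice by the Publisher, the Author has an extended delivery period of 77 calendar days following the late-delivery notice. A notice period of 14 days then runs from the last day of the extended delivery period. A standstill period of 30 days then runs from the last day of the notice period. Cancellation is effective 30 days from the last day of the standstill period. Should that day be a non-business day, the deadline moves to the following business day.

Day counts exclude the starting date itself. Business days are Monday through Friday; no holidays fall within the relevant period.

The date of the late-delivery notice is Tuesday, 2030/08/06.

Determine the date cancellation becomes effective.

2031/01/06

Adding 77 calendar days to 2030/08/06 gives 2030/10/22, which is the last day of the extended delivery period.
Adding 14 calendar days to 2030/10/22 gives 2030/11/05, which is the last day of the notice period.
The last day of the standstill period: 30 calendar days after 2030/11/05 is 2030/12/05.
Adding 30 calendar days to 2030/12/05 gives 2031/01/04, which is the date cancellation becomes effective. That falls on a Saturday, so it rolls to the next business day, Monday, 2031/01/06.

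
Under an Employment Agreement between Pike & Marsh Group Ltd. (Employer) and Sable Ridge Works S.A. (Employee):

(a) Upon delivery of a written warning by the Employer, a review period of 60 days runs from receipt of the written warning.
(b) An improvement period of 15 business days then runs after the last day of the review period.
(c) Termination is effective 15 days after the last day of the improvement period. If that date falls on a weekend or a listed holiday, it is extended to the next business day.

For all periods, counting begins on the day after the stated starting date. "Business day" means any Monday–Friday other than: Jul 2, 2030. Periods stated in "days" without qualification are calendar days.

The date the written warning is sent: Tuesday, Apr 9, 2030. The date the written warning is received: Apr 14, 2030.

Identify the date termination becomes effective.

Jul 22, 2030

Adding 60 calendar days to Apr 14, 2030 gives Jun 13, 2030, which is the last day of the review period.
From Thursday, Jun 13, 2030, 15 business days (Jun 14, Jun 17, Jun 18, Jun 19, …, Jul 3, Jul 4, Jul 5, skipping weekends and the listed holiday on Jul 2) brings us to Friday, Jul 5, 2030, which is the last day of the improvement period.
The date termination becomes effective: 15 calendar days after Jul 5, 2030 is Jul 20, 2030. That falls on a Saturday, so it rolls to the next business day, Monday, Jul 22, 2030.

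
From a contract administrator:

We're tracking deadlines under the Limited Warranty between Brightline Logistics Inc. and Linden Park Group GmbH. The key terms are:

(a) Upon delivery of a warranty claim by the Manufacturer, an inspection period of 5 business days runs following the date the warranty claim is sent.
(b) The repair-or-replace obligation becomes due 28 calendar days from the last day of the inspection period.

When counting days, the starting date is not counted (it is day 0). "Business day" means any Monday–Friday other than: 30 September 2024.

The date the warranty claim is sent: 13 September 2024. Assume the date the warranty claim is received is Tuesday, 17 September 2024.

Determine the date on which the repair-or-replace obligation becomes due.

The last day of the inspection period: counting 5 business days from Friday, 13 September 2024 (Sep 16, Sep 17, Sep 18, Sep 19, Sep 20, skipping weekends) reaches Friday, 20 September 2024.
The date on which the repair-or-replace obligation becomes due: 28 calendar days after 20 September 2024 is 18 October 2024.

18 October 2024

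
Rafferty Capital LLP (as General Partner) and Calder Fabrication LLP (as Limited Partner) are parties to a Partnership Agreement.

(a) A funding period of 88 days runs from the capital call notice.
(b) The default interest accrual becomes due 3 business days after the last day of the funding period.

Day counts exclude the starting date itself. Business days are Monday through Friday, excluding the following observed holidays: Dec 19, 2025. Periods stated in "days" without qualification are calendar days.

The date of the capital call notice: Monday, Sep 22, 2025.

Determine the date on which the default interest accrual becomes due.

The last day of the funding period: Sep 22, 2025 + 88 days = Dec 19, 2025.
The date on which the default interest accrual becomes due: 3 business days after Friday, Dec 19, 2025, skipping weekends — Dec 22, Dec 23, Dec 24 — lands on Wednesday, Dec 24, 2025.

Dec 24, 2025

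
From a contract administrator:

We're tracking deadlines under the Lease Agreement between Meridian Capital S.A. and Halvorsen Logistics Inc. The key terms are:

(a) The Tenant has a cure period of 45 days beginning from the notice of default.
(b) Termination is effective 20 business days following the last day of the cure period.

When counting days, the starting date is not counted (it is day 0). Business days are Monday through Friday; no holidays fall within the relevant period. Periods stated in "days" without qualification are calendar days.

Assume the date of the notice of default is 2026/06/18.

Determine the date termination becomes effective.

2026/08/28

Adding 45 calendar days to 2026/06/18 gives 2026/08/02, which is the last day of the cure period.
From Sunday, 2026/08/02, 20 business days (Aug 3, Aug 4, Aug 5, Aug 6, …, Aug 26, Aug 27, Aug 28, skipping weekends) brings us to Friday, 2026/08/28, which is the date termination becomes effective.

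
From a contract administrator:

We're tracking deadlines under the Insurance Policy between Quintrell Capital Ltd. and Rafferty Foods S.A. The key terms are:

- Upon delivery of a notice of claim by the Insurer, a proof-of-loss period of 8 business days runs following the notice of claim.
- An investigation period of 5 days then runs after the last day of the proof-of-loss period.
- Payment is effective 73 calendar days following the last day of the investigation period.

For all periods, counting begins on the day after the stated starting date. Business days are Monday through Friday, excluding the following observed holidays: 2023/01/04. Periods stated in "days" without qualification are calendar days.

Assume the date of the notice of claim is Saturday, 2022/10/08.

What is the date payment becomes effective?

The last day of the proof-of-loss period: counting 8 business days from Saturday, 2022/10/08 (Oct 10, Oct 11, Oct 12, Oct 13, Oct 14, Oct 17, Oct 18, Oct 19, skipping weekends) reaches Wednesday, 2022/10/19.
The last day of the investigation period: 2022/10/19 + 5 days = 2022/10/24.
The date payment becomes effective: 73 calendar days after 2022/10/24 is 2023/01/05.

2023/01/05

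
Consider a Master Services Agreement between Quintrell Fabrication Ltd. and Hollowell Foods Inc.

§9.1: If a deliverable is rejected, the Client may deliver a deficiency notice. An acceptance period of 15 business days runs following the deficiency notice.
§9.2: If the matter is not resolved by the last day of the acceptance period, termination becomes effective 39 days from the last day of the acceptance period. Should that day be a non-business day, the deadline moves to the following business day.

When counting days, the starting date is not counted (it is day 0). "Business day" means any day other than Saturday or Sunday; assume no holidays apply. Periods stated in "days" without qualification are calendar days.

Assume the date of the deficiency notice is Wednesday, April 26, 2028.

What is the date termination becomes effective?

June 26, 2028

From Wednesday, April 26, 2028, 15 business days (Apr 27, Apr 28, May 1, May 2, …, May 15, May 16, May 17, skipping weekends) brings us to Wednesday, May 17, 2028, which is the last day of the acceptance period.
The date termination becomes effective: May 17, 2028 + 39 days = June 25, 2028. That falls on a Sunday, so it rolls to the next business day, Monday, June 26, 2028.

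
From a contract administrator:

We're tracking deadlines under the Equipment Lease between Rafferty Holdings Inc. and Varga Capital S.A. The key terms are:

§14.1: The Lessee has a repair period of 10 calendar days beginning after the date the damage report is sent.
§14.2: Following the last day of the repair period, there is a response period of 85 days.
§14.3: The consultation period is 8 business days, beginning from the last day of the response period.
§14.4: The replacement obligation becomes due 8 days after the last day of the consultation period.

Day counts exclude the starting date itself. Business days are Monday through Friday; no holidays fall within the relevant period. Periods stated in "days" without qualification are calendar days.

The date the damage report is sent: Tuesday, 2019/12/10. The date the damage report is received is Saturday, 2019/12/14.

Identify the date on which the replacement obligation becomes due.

2020/04/02

Adding 10 calendar days to 2019/12/10 gives 2019/12/20, which is the last day of the repair period.
The last day of the response period: 2019/12/20 + 85 days = 2020/03/14.
From Saturday, 2020/03/14, 8 business days (Mar 16, Mar 17, Mar 18, Mar 19, Mar 20, Mar 23, Mar 24, Mar 25, skipping weekends) brings us to Wednesday, 2020/03/25, which is the last day of the consultation period.
Adding 8 calendar days to 2020/03/25 gives 2020/04/02, which is the date on which the replacement obligation becomes due.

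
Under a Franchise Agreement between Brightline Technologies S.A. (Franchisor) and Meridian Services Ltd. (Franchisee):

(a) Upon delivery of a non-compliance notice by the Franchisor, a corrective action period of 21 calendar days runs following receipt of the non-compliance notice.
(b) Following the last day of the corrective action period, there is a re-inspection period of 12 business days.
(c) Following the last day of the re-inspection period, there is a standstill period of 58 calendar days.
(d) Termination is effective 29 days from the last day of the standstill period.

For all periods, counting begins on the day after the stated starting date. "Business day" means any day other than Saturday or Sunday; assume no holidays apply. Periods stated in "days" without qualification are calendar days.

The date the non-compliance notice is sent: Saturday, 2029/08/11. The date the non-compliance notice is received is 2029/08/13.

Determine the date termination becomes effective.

2029/12/15

Adding 21 calendar days to 2029/08/13 gives 2029/09/03, which is the last day of the corrective action period.
The last day of the re-inspection period: 12 business days after Monday, 2029/09/03, skipping weekends — Sep 4, Sep 5, Sep 6, Sep 7, …, Sep 17, Sep 18, Sep 19 — lands on Wednesday, 2029/09/19.
The last day of the standstill period: 58 calendar days after 2029/09/19 is 2029/11/16.
Adding 29 calendar days to 2029/11/16 gives 2029/12/15, which is the date termination becomes effective.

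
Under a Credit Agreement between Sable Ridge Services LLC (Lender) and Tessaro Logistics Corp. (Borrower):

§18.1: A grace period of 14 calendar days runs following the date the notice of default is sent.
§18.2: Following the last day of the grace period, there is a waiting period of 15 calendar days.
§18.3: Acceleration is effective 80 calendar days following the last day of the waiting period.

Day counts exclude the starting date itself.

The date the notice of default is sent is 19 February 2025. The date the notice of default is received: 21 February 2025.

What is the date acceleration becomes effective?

8 June 2025

The last day of the grace period: 14 calendar days after 19 February 2025 is 5 March 2025.
The last day of the waiting period: 5 March 2025 + 15 days = 20 March 2025.
Adding 80 calendar days to 20 March 2025 gives 8 June 2025, which is the date acceleration becomes effective.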